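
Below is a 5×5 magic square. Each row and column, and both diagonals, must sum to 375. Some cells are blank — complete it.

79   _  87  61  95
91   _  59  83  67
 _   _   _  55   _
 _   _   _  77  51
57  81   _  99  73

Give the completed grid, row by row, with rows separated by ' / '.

Using row 1: 79 + 87 + 61 + 95 + ? → (1,2) = 375 − 322 = 53.
Row 2 must total 375; the given cells sum to 300, so (2,2) = 75.
Row 5 must total 375; the given cells sum to 310, so (5,3) = 65.
Using column 5: 95 + 67 + 51 + 73 + ? → (3,5) = 375 − 286 = 89.
Main diagonal needs 375; the known cells sum to 304, so (3,3) = 71.
From anti-diagonal, 375 − (95 + 83 + 71 + 57) gives (4,2) = 69.
Using column 2: 53 + 75 + 69 + 81 + ? → (3,2) = 375 − 278 = 97.
Using column 3: 87 + 59 + 71 + 65 + ? → (4,3) = 375 − 282 = 93.
The remaining cell in row 3 is (3,1) = 375 − 312 = 63.
Row 4 needs 375; the known cells sum to 290, so (4,1) = 85.

79 53 87 61 95 / 91 75 59 83 67 / 63 97 71 55 89 / 85 69 93 77 51 / 57 81 65 99 73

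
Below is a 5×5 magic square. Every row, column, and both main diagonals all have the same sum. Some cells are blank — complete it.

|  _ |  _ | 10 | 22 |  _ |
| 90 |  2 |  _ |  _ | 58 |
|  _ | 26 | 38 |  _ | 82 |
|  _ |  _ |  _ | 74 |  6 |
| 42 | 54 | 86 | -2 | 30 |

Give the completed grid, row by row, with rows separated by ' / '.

Row 5 is already complete: 42 + 54 + 86 + -2 + 30 = 210, so that is the magic constant.
From column 5, 210 − (58 + 82 + 6 + 30) gives (1,5) = 34.
Main diagonal: 2 + 38 + 74 + 30 + ? = 210, so (1,1) = 66.
The remaining cell in row 1 is (1,2) = 210 − 132 = 78.
Column 2: 78 + 2 + 26 + 54 + ? = 210, so (4,2) = 50.
From anti-diagonal, 210 − (34 + 38 + 50 + 42) gives (2,4) = 46.
Row 2: 90 + 2 + 46 + 58 + ? = 210, so (2,3) = 14.
Column 3 must total 210; the given cells sum to 148, so (4,3) = 62.
Column 4: 22 + 46 + 74 + (-2) + ? = 210, so (3,4) = 70.
Row 3 needs 210; the known cells sum to 216, so (3,1) = -6.
Using row 4: 50 + 62 + 74 + 6 + ? → (4,1) = 210 − 192 = 18.

66 78 10 22 34 / 90 2 14 46 58 / -6 26 38 70 82 / 18 50 62 74 6 / 42 54 86 -2 30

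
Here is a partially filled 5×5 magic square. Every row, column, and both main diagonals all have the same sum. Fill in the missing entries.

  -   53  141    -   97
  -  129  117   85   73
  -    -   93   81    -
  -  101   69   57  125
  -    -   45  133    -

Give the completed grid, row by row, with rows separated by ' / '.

Column 3 is already complete: 141 + 117 + 93 + 69 + 45 = 465, so that is the magic constant.
Row 2: 129 + 117 + 85 + 73 + ? = 465, so (2,1) = 61.
Row 4: 101 + 69 + 57 + 125 + ? = 465, so (4,1) = 113.
Using column 4: 85 + 81 + 57 + 133 + ? → (1,4) = 465 − 356 = 109.
Using anti-diagonal: 97 + 85 + 93 + 101 + ? → (5,1) = 465 − 376 = 89.
The remaining cell in row 1 is (1,1) = 465 − 400 = 65.
Column 1 must total 465; the given cells sum to 328, so (3,1) = 137.
Main diagonal: 65 + 129 + 93 + 57 + ? = 465, so (5,5) = 121.
Row 5 must total 465; the given cells sum to 388, so (5,2) = 77.
Column 2: 53 + 129 + 101 + 77 + ? = 465, so (3,2) = 105.
Using column 5: 97 + 73 + 125 + 121 + ? → (3,5) = 465 − 416 = 49.

65 53 141 109 97 / 61 129 117 85 73 / 137 105 93 81 49 / 113 101 69 57 125 / 89 77 45 133 121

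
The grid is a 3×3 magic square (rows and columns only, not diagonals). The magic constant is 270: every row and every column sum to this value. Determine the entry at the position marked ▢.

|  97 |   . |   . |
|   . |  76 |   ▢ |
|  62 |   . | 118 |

83

From row 3, 270 − (62 + 118) gives (3,2) = 90.
Using column 1: 97 + 62 + ? → (2,1) = 270 − 159 = 111.
Using column 2: 76 + 90 + ? → (1,2) = 270 − 166 = 104.
Using row 1: 97 + 104 + ? → (1,3) = 270 − 201 = 69.
Row 2 needs 270; the known cells sum to 187, so (2,3) = 83.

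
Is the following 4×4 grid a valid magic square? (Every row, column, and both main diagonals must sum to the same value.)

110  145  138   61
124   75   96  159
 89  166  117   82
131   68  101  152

Row 1: 110 + 145 + 138 + 61 = 454.
Row 2: 124 + 75 + 96 + 159 = 454.
Row 3: 89 + 166 + 117 + 82 = 454.
Row 4: 131 + 68 + 101 + 152 = 452.
Column 1: 110 + 124 + 89 + 131 = 454.
Column 2: 145 + 75 + 166 + 68 = 454.
Column 3: 138 + 96 + 117 + 101 = 452.
Column 4: 61 + 159 + 82 + 152 = 454.
Main diagonal: 110 + 75 + 117 + 152 = 454.
Anti-diagonal: 61 + 96 + 166 + 131 = 454.

No — main diagonal sums to 454 but column 3 sums to 452.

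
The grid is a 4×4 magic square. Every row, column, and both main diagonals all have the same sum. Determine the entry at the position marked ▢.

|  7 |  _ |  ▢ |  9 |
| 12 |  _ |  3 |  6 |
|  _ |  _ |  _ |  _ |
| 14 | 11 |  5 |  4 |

Row 4 is complete and sums to 34; that is the magic constant.
Row 2 must total 34; the given cells sum to 21, so (2,2) = 13.
Column 1: 7 + 12 + 14 + ? = 34, so (3,1) = 1.
The remaining cell in column 4 is (3,4) = 34 − 19 = 15.
Main diagonal must total 34; the given cells sum to 24, so (3,3) = 10.
Anti-diagonal needs 34; the known cells sum to 26, so (3,2) = 8.
Column 2: 13 + 8 + 11 + ? = 34, so (1,2) = 2.
Using column 3: 3 + 10 + 5 + ? → (1,3) = 34 − 18 = 16.

16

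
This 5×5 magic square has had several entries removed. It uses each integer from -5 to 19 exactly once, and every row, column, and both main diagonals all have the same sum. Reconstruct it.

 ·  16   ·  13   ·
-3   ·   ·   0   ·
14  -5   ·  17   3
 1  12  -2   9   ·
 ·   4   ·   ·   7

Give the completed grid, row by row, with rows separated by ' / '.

The entries are -5 through 19, which sum to 175, so each line sums to 175/5 = 35.
Row 3 must total 35; the given cells sum to 29, so (3,3) = 6.
Row 4 must total 35; the given cells sum to 20, so (4,5) = 15.
Column 2 must total 35; the given cells sum to 27, so (2,2) = 8.
The remaining cell in column 4 is (5,4) = 35 − 39 = -4.
The remaining cell in main diagonal is (1,1) = 35 − 30 = 5.
Using column 1: 5 + (-3) + 14 + 1 + ? → (5,1) = 35 − 17 = 18.
Anti-diagonal: 0 + 6 + 12 + 18 + ? = 35, so (1,5) = -1.
Row 1 needs 35; the known cells sum to 33, so (1,3) = 2.
Row 5 needs 35; the known cells sum to 25, so (5,3) = 10.
Using column 3: 2 + 6 + (-2) + 10 + ? → (2,3) = 35 − 16 = 19.
Column 5 must total 35; the given cells sum to 24, so (2,5) = 11.

5 16 2 13 -1 / -3 8 19 0 11 / 14 -5 6 17 3 / 1 12 -2 9 15 / 18 4 10 -4 7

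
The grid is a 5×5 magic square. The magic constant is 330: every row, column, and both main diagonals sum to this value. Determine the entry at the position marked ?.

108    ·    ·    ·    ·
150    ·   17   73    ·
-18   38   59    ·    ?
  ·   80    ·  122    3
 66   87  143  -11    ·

Row 5 needs 330; the known cells sum to 285, so (5,5) = 45.
Column 1: 108 + 150 + (-18) + 66 + ? = 330, so (4,1) = 24.
Using main diagonal: 108 + 59 + 122 + 45 + ? → (2,2) = 330 − 334 = -4.
Using anti-diagonal: 73 + 59 + 80 + 66 + ? → (1,5) = 330 − 278 = 52.
Row 2: 150 + (-4) + 17 + 73 + ? = 330, so (2,5) = 94.
Row 4: 24 + 80 + 122 + 3 + ? = 330, so (4,3) = 101.
Column 2 needs 330; the known cells sum to 201, so (1,2) = 129.
Using column 3: 17 + 59 + 101 + 143 + ? → (1,3) = 330 − 320 = 10.
Column 5 must total 330; the given cells sum to 194, so (3,5) = 136.

136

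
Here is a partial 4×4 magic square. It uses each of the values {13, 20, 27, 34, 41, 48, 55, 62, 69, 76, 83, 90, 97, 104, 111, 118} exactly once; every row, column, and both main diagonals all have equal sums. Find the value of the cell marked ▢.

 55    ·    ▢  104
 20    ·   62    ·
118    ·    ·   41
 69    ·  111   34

13

The 16 entries sum to 1048, so each line sums to 1048/4 = 262.
The remaining cell in row 4 is (4,2) = 262 − 214 = 48.
Column 4 needs 262; the known cells sum to 179, so (2,4) = 83.
Anti-diagonal must total 262; the given cells sum to 235, so (3,2) = 27.
Row 2 needs 262; the known cells sum to 165, so (2,2) = 97.
Row 3 needs 262; the known cells sum to 186, so (3,3) = 76.
From column 2, 262 − (97 + 27 + 48) gives (1,2) = 90.
Column 3: 62 + 76 + 111 + ? = 262, so (1,3) = 13.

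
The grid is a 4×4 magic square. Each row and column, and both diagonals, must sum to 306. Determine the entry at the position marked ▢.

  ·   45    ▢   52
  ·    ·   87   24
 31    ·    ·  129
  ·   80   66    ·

115

Using column 4: 52 + 24 + 129 + ? → (4,4) = 306 − 205 = 101.
The remaining cell in row 4 is (4,1) = 306 − 247 = 59.
Anti-diagonal must total 306; the given cells sum to 198, so (3,2) = 108.
The remaining cell in row 3 is (3,3) = 306 − 268 = 38.
The remaining cell in column 2 is (2,2) = 306 − 233 = 73.
Using column 3: 87 + 38 + 66 + ? → (1,3) = 306 − 191 = 115.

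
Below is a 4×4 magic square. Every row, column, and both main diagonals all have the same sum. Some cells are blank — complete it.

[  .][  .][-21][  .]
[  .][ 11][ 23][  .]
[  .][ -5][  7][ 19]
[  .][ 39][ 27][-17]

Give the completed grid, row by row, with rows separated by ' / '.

35 -9 -21 31 / -1 11 23 3 / 15 -5 7 19 / -13 39 27 -17

Column 3 is already complete: -21 + 23 + 7 + 27 = 36, so that is the magic constant.
Row 3: -5 + 7 + 19 + ? = 36, so (3,1) = 15.
Row 4: 39 + 27 + (-17) + ? = 36, so (4,1) = -13.
Column 2 needs 36; the known cells sum to 45, so (1,2) = -9.
Main diagonal: 11 + 7 + (-17) + ? = 36, so (1,1) = 35.
Anti-diagonal: 23 + (-5) + (-13) + ? = 36, so (1,4) = 31.
The remaining cell in column 1 is (2,1) = 36 − 37 = -1.
Column 4: 31 + 19 + (-17) + ? = 36, so (2,4) = 3.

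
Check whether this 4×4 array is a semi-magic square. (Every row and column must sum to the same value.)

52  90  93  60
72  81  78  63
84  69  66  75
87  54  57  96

Row 1: 52 + 90 + 93 + 60 = 295.
Row 2: 72 + 81 + 78 + 63 = 294.
Row 3: 84 + 69 + 66 + 75 = 294.
Row 4: 87 + 54 + 57 + 96 = 294.
Column 1: 52 + 72 + 84 + 87 = 295.
Column 2: 90 + 81 + 69 + 54 = 294.
Column 3: 93 + 78 + 66 + 57 = 294.
Column 4: 60 + 63 + 75 + 96 = 294.

No — column 2 sums to 294 but column 1 sums to 295.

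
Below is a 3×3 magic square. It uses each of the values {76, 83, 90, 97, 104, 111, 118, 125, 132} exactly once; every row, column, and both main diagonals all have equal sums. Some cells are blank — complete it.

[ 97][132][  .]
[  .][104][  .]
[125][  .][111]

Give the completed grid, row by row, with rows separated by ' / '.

The 9 entries sum to 936, so each line sums to 936/3 = 312.
The remaining cell in row 1 is (1,3) = 312 − 229 = 83.
Row 3 needs 312; the known cells sum to 236, so (3,2) = 76.
Using column 1: 97 + 125 + ? → (2,1) = 312 − 222 = 90.
From column 3, 312 − (83 + 111) gives (2,3) = 118.

97 132 83 / 90 104 118 / 125 76 111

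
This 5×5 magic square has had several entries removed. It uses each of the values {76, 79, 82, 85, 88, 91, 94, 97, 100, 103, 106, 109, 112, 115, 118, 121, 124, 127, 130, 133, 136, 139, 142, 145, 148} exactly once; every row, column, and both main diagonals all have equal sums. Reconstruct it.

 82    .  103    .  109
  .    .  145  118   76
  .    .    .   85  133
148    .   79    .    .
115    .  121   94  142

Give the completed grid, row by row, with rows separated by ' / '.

The 25 entries sum to 2800, so each line sums to 2800/5 = 560.
Row 5 needs 560; the known cells sum to 472, so (5,2) = 88.
From column 3, 560 − (103 + 145 + 79 + 121) gives (3,3) = 112.
The remaining cell in column 5 is (4,5) = 560 − 460 = 100.
Anti-diagonal: 109 + 118 + 112 + 115 + ? = 560, so (4,2) = 106.
Row 4: 148 + 106 + 79 + 100 + ? = 560, so (4,4) = 127.
The remaining cell in column 4 is (1,4) = 560 − 424 = 136.
Using main diagonal: 82 + 112 + 127 + 142 + ? → (2,2) = 560 − 463 = 97.
From row 1, 560 − (82 + 103 + 136 + 109) gives (1,2) = 130.
The remaining cell in row 2 is (2,1) = 560 − 436 = 124.
Column 1 must total 560; the given cells sum to 469, so (3,1) = 91.
Column 2 must total 560; the given cells sum to 421, so (3,2) = 139.

82 130 103 136 109 / 124 97 145 118 76 / 91 139 112 85 133 / 148 106 79 127 100 / 115 88 121 94 142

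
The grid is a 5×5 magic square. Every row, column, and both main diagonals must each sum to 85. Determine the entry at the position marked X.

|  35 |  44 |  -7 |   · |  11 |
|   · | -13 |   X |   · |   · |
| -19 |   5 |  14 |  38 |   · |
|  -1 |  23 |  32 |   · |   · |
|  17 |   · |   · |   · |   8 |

The remaining cell in row 1 is (1,4) = 85 − 83 = 2.
Row 3: -19 + 5 + 14 + 38 + ? = 85, so (3,5) = 47.
Column 1 must total 85; the given cells sum to 32, so (2,1) = 53.
Column 2: 44 + (-13) + 5 + 23 + ? = 85, so (5,2) = 26.
Main diagonal must total 85; the given cells sum to 44, so (4,4) = 41.
Anti-diagonal must total 85; the given cells sum to 65, so (2,4) = 20.
Row 4 needs 85; the known cells sum to 95, so (4,5) = -10.
Column 4 needs 85; the known cells sum to 101, so (5,4) = -16.
Using column 5: 11 + 47 + (-10) + 8 + ? → (2,5) = 85 − 56 = 29.
Using row 2: 53 + (-13) + 20 + 29 + ? → (2,3) = 85 − 89 = -4.

-4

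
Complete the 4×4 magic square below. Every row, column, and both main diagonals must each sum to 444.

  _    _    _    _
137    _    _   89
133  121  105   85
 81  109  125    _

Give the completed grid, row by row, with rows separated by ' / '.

Row 4 needs 444; the known cells sum to 315, so (4,4) = 129.
Column 1 needs 444; the known cells sum to 351, so (1,1) = 93.
The remaining cell in column 4 is (1,4) = 444 − 303 = 141.
The remaining cell in main diagonal is (2,2) = 444 − 327 = 117.
The remaining cell in anti-diagonal is (2,3) = 444 − 343 = 101.
From column 2, 444 − (117 + 121 + 109) gives (1,2) = 97.
Column 3: 101 + 105 + 125 + ? = 444, so (1,3) = 113.

93 97 113 141 / 137 117 101 89 / 133 121 105 85 / 81 109 125 129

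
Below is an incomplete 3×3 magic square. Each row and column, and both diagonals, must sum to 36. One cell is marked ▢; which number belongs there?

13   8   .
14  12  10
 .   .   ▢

11

Row 1: 13 + 8 + ? = 36, so (1,3) = 15.
Column 1: 13 + 14 + ? = 36, so (3,1) = 9.
Column 2 needs 36; the known cells sum to 20, so (3,2) = 16.
Column 3 must total 36; the given cells sum to 25, so (3,3) = 11.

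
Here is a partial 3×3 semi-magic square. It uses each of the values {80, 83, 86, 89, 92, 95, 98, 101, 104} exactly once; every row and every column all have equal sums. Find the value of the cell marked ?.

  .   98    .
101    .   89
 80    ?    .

92

The 9 entries sum to 828, so each line sums to 828/3 = 276.
Row 2 must total 276; the given cells sum to 190, so (2,2) = 86.
Column 1 must total 276; the given cells sum to 181, so (1,1) = 95.
Column 2: 98 + 86 + ? = 276, so (3,2) = 92.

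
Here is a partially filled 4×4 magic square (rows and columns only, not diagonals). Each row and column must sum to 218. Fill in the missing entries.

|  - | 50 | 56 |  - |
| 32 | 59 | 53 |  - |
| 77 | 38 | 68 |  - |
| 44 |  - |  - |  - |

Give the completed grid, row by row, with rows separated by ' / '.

The remaining cell in row 2 is (2,4) = 218 − 144 = 74.
Using row 3: 77 + 38 + 68 + ? → (3,4) = 218 − 183 = 35.
Column 1: 32 + 77 + 44 + ? = 218, so (1,1) = 65.
Column 2 must total 218; the given cells sum to 147, so (4,2) = 71.
Column 3 must total 218; the given cells sum to 177, so (4,3) = 41.
The remaining cell in row 1 is (1,4) = 218 − 171 = 47.
Row 4 must total 218; the given cells sum to 156, so (4,4) = 62.

65 50 56 47 / 32 59 53 74 / 77 38 68 35 / 44 71 41 62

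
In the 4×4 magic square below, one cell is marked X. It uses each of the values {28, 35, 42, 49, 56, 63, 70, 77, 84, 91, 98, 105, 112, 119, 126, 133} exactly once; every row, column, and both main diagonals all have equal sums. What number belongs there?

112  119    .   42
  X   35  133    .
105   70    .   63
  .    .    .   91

The 16 entries sum to 1288, so each line sums to 1288/4 = 322.
Row 1 must total 322; the given cells sum to 273, so (1,3) = 49.
From row 3, 322 − (105 + 70 + 63) gives (3,3) = 84.
The remaining cell in column 2 is (4,2) = 322 − 224 = 98.
From column 3, 322 − (49 + 133 + 84) gives (4,3) = 56.
Column 4: 42 + 63 + 91 + ? = 322, so (2,4) = 126.
From anti-diagonal, 322 − (42 + 133 + 70) gives (4,1) = 77.
From row 2, 322 − (35 + 133 + 126) gives (2,1) = 28.

28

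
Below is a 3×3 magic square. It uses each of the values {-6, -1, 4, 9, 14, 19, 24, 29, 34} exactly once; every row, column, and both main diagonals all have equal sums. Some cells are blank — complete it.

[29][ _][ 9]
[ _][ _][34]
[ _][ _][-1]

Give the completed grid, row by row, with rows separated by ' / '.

29 4 9 / -6 14 34 / 19 24 -1

The 9 entries sum to 126, so each line sums to 126/3 = 42.
The remaining cell in row 1 is (1,2) = 42 − 38 = 4.
Main diagonal: 29 + (-1) + ? = 42, so (2,2) = 14.
Anti-diagonal: 9 + 14 + ? = 42, so (3,1) = 19.
Using row 2: 14 + 34 + ? → (2,1) = 42 − 48 = -6.
Using row 3: 19 + (-1) + ? → (3,2) = 42 − 18 = 24.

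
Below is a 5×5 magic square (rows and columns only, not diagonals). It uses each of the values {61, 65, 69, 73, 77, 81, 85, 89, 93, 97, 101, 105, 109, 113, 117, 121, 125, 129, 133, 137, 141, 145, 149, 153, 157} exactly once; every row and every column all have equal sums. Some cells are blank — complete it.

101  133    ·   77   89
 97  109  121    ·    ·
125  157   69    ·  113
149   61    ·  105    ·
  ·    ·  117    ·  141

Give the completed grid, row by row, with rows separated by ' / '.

The 25 entries sum to 2725, so each line sums to 2725/5 = 545.
Row 1 must total 545; the given cells sum to 400, so (1,3) = 145.
Row 3 must total 545; the given cells sum to 464, so (3,4) = 81.
Using column 1: 101 + 97 + 125 + 149 + ? → (5,1) = 545 − 472 = 73.
From column 2, 545 − (133 + 109 + 157 + 61) gives (5,2) = 85.
Using column 3: 145 + 121 + 69 + 117 + ? → (4,3) = 545 − 452 = 93.
The remaining cell in row 4 is (4,5) = 545 − 408 = 137.
Using row 5: 73 + 85 + 117 + 141 + ? → (5,4) = 545 − 416 = 129.
From column 4, 545 − (77 + 81 + 105 + 129) gives (2,4) = 153.
Column 5: 89 + 113 + 137 + 141 + ? = 545, so (2,5) = 65.

101 133 145 77 89 / 97 109 121 153 65 / 125 157 69 81 113 / 149 61 93 105 137 / 73 85 117 129 141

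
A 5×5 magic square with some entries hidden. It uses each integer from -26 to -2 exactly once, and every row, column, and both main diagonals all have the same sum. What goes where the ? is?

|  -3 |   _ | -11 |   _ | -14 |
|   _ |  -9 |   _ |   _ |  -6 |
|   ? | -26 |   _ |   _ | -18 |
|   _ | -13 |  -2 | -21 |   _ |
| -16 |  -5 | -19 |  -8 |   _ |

-7

The entries are -26 through -2, which sum to -350, so each line sums to -350/5 = -70.
The remaining cell in row 5 is (5,5) = -70 − (-48) = -22.
The remaining cell in column 2 is (1,2) = -70 − (-53) = -17.
Column 5 must total -70; the given cells sum to -60, so (4,5) = -10.
Using main diagonal: -3 + (-9) + (-21) + (-22) + ? → (3,3) = -70 − (-55) = -15.
Anti-diagonal must total -70; the given cells sum to -58, so (2,4) = -12.
Row 1 needs -70; the known cells sum to -45, so (1,4) = -25.
Row 4: -13 + (-2) + (-21) + (-10) + ? = -70, so (4,1) = -24.
Using column 3: -11 + (-15) + (-2) + (-19) + ? → (2,3) = -70 − (-47) = -23.
Column 4 needs -70; the known cells sum to -66, so (3,4) = -4.
Row 2 needs -70; the known cells sum to -50, so (2,1) = -20.
Row 3: -26 + (-15) + (-4) + (-18) + ? = -70, so (3,1) = -7.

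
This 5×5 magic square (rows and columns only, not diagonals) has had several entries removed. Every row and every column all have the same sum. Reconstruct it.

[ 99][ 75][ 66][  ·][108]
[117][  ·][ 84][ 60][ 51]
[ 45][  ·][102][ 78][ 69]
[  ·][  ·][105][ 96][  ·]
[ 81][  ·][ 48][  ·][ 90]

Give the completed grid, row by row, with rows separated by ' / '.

Column 3 is already complete: 66 + 84 + 102 + 105 + 48 = 405, so that is the magic constant.
Row 1 needs 405; the known cells sum to 348, so (1,4) = 57.
Row 2 must total 405; the given cells sum to 312, so (2,2) = 93.
Row 3 must total 405; the given cells sum to 294, so (3,2) = 111.
From column 1, 405 − (99 + 117 + 45 + 81) gives (4,1) = 63.
From column 4, 405 − (57 + 60 + 78 + 96) gives (5,4) = 114.
Column 5: 108 + 51 + 69 + 90 + ? = 405, so (4,5) = 87.
Row 4 must total 405; the given cells sum to 351, so (4,2) = 54.
Row 5 must total 405; the given cells sum to 333, so (5,2) = 72.

99 75 66 57 108 / 117 93 84 60 51 / 45 111 102 78 69 / 63 54 105 96 87 / 81 72 48 114 90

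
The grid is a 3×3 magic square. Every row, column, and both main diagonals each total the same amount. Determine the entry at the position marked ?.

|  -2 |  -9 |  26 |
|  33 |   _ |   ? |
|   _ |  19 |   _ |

-23

Row 1 is complete and sums to 15; that is the magic constant.
Column 1: -2 + 33 + ? = 15, so (3,1) = -16.
Column 2: -9 + 19 + ? = 15, so (2,2) = 5.
Using main diagonal: -2 + 5 + ? → (3,3) = 15 − 3 = 12.
Row 2 needs 15; the known cells sum to 38, so (2,3) = -23.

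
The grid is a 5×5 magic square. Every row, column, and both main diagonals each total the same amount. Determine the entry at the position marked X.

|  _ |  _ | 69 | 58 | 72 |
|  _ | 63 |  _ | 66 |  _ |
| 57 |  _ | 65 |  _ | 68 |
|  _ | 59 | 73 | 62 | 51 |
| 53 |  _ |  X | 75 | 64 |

Anti-diagonal is complete and sums to 315; that is the magic constant.
Row 4 must total 315; the given cells sum to 245, so (4,1) = 70.
The remaining cell in column 4 is (3,4) = 315 − 261 = 54.
Column 5: 72 + 68 + 51 + 64 + ? = 315, so (2,5) = 60.
From main diagonal, 315 − (63 + 65 + 62 + 64) gives (1,1) = 61.
Row 1 needs 315; the known cells sum to 260, so (1,2) = 55.
Row 3 must total 315; the given cells sum to 244, so (3,2) = 71.
From column 1, 315 − (61 + 57 + 70 + 53) gives (2,1) = 74.
Column 2: 55 + 63 + 71 + 59 + ? = 315, so (5,2) = 67.
Using row 2: 74 + 63 + 66 + 60 + ? → (2,3) = 315 − 263 = 52.
The remaining cell in row 5 is (5,3) = 315 − 259 = 56.

56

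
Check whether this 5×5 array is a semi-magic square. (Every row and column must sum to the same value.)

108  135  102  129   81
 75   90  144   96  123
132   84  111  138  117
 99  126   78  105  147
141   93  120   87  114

Row 1: 108 + 135 + 102 + 129 + 81 = 555.
Row 2: 75 + 90 + 144 + 96 + 123 = 528.
Row 3: 132 + 84 + 111 + 138 + 117 = 582.
Row 4: 99 + 126 + 78 + 105 + 147 = 555.
Row 5: 141 + 93 + 120 + 87 + 114 = 555.
Column 1: 108 + 75 + 132 + 99 + 141 = 555.
Column 2: 135 + 90 + 84 + 126 + 93 = 528.
Column 3: 102 + 144 + 111 + 78 + 120 = 555.
Column 4: 129 + 96 + 138 + 105 + 87 = 555.
Column 5: 81 + 123 + 117 + 147 + 114 = 582.

No — column 5 sums to 582 but row 4 sums to 555.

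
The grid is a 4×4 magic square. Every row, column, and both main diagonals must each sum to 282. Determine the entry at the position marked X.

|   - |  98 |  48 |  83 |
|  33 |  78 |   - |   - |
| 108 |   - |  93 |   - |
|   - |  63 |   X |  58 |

73

The remaining cell in row 1 is (1,1) = 282 − 229 = 53.
Using column 1: 53 + 33 + 108 + ? → (4,1) = 282 − 194 = 88.
Column 2 must total 282; the given cells sum to 239, so (3,2) = 43.
From anti-diagonal, 282 − (83 + 43 + 88) gives (2,3) = 68.
Using row 2: 33 + 78 + 68 + ? → (2,4) = 282 − 179 = 103.
Using row 3: 108 + 43 + 93 + ? → (3,4) = 282 − 244 = 38.
Using row 4: 88 + 63 + 58 + ? → (4,3) = 282 − 209 = 73.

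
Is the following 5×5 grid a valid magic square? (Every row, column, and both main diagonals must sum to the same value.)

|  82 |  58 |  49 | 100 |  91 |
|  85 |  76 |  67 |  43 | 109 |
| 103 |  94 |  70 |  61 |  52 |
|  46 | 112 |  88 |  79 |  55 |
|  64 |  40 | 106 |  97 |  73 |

Row 1: 82 + 58 + 49 + 100 + 91 = 380.
Row 2: 85 + 76 + 67 + 43 + 109 = 380.
Row 3: 103 + 94 + 70 + 61 + 52 = 380.
Row 4: 46 + 112 + 88 + 79 + 55 = 380.
Row 5: 64 + 40 + 106 + 97 + 73 = 380.
Column 1: 82 + 85 + 103 + 46 + 64 = 380.
Column 2: 58 + 76 + 94 + 112 + 40 = 380.
Column 3: 49 + 67 + 70 + 88 + 106 = 380.
Column 4: 100 + 43 + 61 + 79 + 97 = 380.
Column 5: 91 + 109 + 52 + 55 + 73 = 380.
Main diagonal: 82 + 76 + 70 + 79 + 73 = 380.
Anti-diagonal: 91 + 43 + 70 + 112 + 64 = 380.
All lines sum to 380.

Yes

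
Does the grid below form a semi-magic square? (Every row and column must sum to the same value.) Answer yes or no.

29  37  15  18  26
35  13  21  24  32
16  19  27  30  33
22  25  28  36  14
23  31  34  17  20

Yes

Row 1: 29 + 37 + 15 + 18 + 26 = 125.
Row 2: 35 + 13 + 21 + 24 + 32 = 125.
Row 3: 16 + 19 + 27 + 30 + 33 = 125.
Row 4: 22 + 25 + 28 + 36 + 14 = 125.
Row 5: 23 + 31 + 34 + 17 + 20 = 125.
Column 1: 29 + 35 + 16 + 22 + 23 = 125.
Column 2: 37 + 13 + 19 + 25 + 31 = 125.
Column 3: 15 + 21 + 27 + 28 + 34 = 125.
Column 4: 18 + 24 + 30 + 36 + 17 = 125.
Column 5: 26 + 32 + 33 + 14 + 20 = 125.
All lines sum to 125.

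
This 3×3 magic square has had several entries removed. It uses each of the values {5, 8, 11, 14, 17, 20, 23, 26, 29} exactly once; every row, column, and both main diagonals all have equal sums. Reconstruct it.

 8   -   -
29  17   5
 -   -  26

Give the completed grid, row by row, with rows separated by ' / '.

The 9 entries sum to 153, so each line sums to 153/3 = 51.
Column 1 needs 51; the known cells sum to 37, so (3,1) = 14.
From column 3, 51 − (5 + 26) gives (1,3) = 20.
From row 1, 51 − (8 + 20) gives (1,2) = 23.
From row 3, 51 − (14 + 26) gives (3,2) = 11.

8 23 20 / 29 17 5 / 14 11 26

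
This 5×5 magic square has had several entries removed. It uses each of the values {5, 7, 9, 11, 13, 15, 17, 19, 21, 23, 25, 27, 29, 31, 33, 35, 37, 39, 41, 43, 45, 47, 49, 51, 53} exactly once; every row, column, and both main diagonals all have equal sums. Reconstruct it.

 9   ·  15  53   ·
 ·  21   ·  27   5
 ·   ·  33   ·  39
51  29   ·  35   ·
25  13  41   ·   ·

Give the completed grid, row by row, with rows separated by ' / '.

9 37 15 53 31 / 43 21 49 27 5 / 17 45 33 11 39 / 51 29 7 35 23 / 25 13 41 19 47

The 25 entries sum to 725, so each line sums to 725/5 = 145.
Main diagonal must total 145; the given cells sum to 98, so (5,5) = 47.
Anti-diagonal: 27 + 33 + 29 + 25 + ? = 145, so (1,5) = 31.
Using row 1: 9 + 15 + 53 + 31 + ? → (1,2) = 145 − 108 = 37.
The remaining cell in row 5 is (5,4) = 145 − 126 = 19.
Column 2 must total 145; the given cells sum to 100, so (3,2) = 45.
The remaining cell in column 4 is (3,4) = 145 − 134 = 11.
Column 5 needs 145; the known cells sum to 122, so (4,5) = 23.
Using row 3: 45 + 33 + 11 + 39 + ? → (3,1) = 145 − 128 = 17.
Row 4: 51 + 29 + 35 + 23 + ? = 145, so (4,3) = 7.
The remaining cell in column 1 is (2,1) = 145 − 102 = 43.
From column 3, 145 − (15 + 33 + 7 + 41) gives (2,3) = 49.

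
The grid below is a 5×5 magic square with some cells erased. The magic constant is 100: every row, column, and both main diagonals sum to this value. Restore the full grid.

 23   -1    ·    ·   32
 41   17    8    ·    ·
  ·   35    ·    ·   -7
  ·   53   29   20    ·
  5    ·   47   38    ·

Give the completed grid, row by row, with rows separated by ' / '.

23 -1 -10 56 32 / 41 17 8 -16 50 / 44 35 26 2 -7 / -13 53 29 20 11 / 5 -4 47 38 14

Column 2 needs 100; the known cells sum to 104, so (5,2) = -4.
The remaining cell in row 5 is (5,5) = 100 − 86 = 14.
The remaining cell in main diagonal is (3,3) = 100 − 74 = 26.
Anti-diagonal: 32 + 26 + 53 + 5 + ? = 100, so (2,4) = -16.
Row 2: 41 + 17 + 8 + (-16) + ? = 100, so (2,5) = 50.
Column 3 needs 100; the known cells sum to 110, so (1,3) = -10.
Column 5: 32 + 50 + (-7) + 14 + ? = 100, so (4,5) = 11.
Row 1 needs 100; the known cells sum to 44, so (1,4) = 56.
Row 4 must total 100; the given cells sum to 113, so (4,1) = -13.
Column 1 needs 100; the known cells sum to 56, so (3,1) = 44.
Using column 4: 56 + (-16) + 20 + 38 + ? → (3,4) = 100 − 98 = 2.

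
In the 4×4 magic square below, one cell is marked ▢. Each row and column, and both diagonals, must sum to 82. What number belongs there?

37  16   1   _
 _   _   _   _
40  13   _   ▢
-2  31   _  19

25

Row 1 needs 82; the known cells sum to 54, so (1,4) = 28.
From row 4, 82 − (-2 + 31 + 19) gives (4,3) = 34.
Column 1 needs 82; the known cells sum to 75, so (2,1) = 7.
From column 2, 82 − (16 + 13 + 31) gives (2,2) = 22.
The remaining cell in main diagonal is (3,3) = 82 − 78 = 4.
Anti-diagonal: 28 + 13 + (-2) + ? = 82, so (2,3) = 43.
Row 2 must total 82; the given cells sum to 72, so (2,4) = 10.
The remaining cell in row 3 is (3,4) = 82 − 57 = 25.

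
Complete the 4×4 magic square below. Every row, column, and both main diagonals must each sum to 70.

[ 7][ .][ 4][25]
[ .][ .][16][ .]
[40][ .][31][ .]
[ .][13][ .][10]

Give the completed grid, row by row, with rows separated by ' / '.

Using row 1: 7 + 4 + 25 + ? → (1,2) = 70 − 36 = 34.
From column 3, 70 − (4 + 16 + 31) gives (4,3) = 19.
Main diagonal must total 70; the given cells sum to 48, so (2,2) = 22.
Row 4 needs 70; the known cells sum to 42, so (4,1) = 28.
Column 1: 7 + 40 + 28 + ? = 70, so (2,1) = -5.
The remaining cell in column 2 is (3,2) = 70 − 69 = 1.
Using row 2: -5 + 22 + 16 + ? → (2,4) = 70 − 33 = 37.
Row 3 must total 70; the given cells sum to 72, so (3,4) = -2.

7 34 4 25 / -5 22 16 37 / 40 1 31 -2 / 28 13 19 10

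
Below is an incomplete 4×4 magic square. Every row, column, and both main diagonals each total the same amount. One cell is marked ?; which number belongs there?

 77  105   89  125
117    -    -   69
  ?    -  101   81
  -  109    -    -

129

Row 1 is complete and sums to 396; that is the magic constant.
Column 4 needs 396; the known cells sum to 275, so (4,4) = 121.
Main diagonal must total 396; the given cells sum to 299, so (2,2) = 97.
The remaining cell in row 2 is (2,3) = 396 − 283 = 113.
Column 2 must total 396; the given cells sum to 311, so (3,2) = 85.
Column 3 needs 396; the known cells sum to 303, so (4,3) = 93.
Anti-diagonal needs 396; the known cells sum to 323, so (4,1) = 73.
Row 3 must total 396; the given cells sum to 267, so (3,1) = 129.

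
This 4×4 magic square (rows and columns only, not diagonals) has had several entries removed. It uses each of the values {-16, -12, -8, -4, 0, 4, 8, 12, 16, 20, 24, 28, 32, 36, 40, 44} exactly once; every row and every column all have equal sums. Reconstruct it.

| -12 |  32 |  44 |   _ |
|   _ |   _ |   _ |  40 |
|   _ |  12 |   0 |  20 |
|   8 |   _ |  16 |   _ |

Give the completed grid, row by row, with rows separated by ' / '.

The 16 entries sum to 224, so each line sums to 224/4 = 56.
The remaining cell in row 1 is (1,4) = 56 − 64 = -8.
Row 3 must total 56; the given cells sum to 32, so (3,1) = 24.
From column 1, 56 − (-12 + 24 + 8) gives (2,1) = 36.
Using column 3: 44 + 0 + 16 + ? → (2,3) = 56 − 60 = -4.
Using column 4: -8 + 40 + 20 + ? → (4,4) = 56 − 52 = 4.
Row 2 must total 56; the given cells sum to 72, so (2,2) = -16.
Row 4 must total 56; the given cells sum to 28, so (4,2) = 28.

-12 32 44 -8 / 36 -16 -4 40 / 24 12 0 20 / 8 28 16 4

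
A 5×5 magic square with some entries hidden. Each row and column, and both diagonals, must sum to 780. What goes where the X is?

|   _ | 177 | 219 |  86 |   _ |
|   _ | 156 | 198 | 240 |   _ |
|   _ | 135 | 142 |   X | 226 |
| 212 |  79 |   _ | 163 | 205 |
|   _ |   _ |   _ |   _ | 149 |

The remaining cell in row 4 is (4,3) = 780 − 659 = 121.
Column 2 must total 780; the given cells sum to 547, so (5,2) = 233.
Column 3 must total 780; the given cells sum to 680, so (5,3) = 100.
Using main diagonal: 156 + 142 + 163 + 149 + ? → (1,1) = 780 − 610 = 170.
The remaining cell in row 1 is (1,5) = 780 − 652 = 128.
Column 5 must total 780; the given cells sum to 708, so (2,5) = 72.
From anti-diagonal, 780 − (128 + 240 + 142 + 79) gives (5,1) = 191.
The remaining cell in row 2 is (2,1) = 780 − 666 = 114.
Row 5: 191 + 233 + 100 + 149 + ? = 780, so (5,4) = 107.
Using column 1: 170 + 114 + 212 + 191 + ? → (3,1) = 780 − 687 = 93.
The remaining cell in column 4 is (3,4) = 780 − 596 = 184.

184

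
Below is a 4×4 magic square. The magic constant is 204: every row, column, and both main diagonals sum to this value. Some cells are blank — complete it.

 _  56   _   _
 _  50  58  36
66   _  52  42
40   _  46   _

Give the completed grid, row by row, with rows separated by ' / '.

38 56 48 62 / 60 50 58 36 / 66 44 52 42 / 40 54 46 64

Using row 2: 50 + 58 + 36 + ? → (2,1) = 204 − 144 = 60.
Row 3 needs 204; the known cells sum to 160, so (3,2) = 44.
Using column 1: 60 + 66 + 40 + ? → (1,1) = 204 − 166 = 38.
Column 2 needs 204; the known cells sum to 150, so (4,2) = 54.
Column 3 must total 204; the given cells sum to 156, so (1,3) = 48.
From main diagonal, 204 − (38 + 50 + 52) gives (4,4) = 64.
Using anti-diagonal: 58 + 44 + 40 + ? → (1,4) = 204 − 142 = 62.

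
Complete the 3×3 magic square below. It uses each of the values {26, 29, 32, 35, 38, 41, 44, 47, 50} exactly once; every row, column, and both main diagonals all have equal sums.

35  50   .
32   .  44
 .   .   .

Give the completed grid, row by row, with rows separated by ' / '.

The 9 entries sum to 342, so each line sums to 342/3 = 114.
Row 1: 35 + 50 + ? = 114, so (1,3) = 29.
From row 2, 114 − (32 + 44) gives (2,2) = 38.
Column 1 must total 114; the given cells sum to 67, so (3,1) = 47.
Column 2 needs 114; the known cells sum to 88, so (3,2) = 26.
The remaining cell in column 3 is (3,3) = 114 − 73 = 41.

35 50 29 / 32 38 44 / 47 26 41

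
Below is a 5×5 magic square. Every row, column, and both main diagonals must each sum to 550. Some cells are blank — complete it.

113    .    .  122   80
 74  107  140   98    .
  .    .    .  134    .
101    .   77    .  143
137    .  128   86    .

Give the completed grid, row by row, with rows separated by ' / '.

Row 2 must total 550; the given cells sum to 419, so (2,5) = 131.
From column 1, 550 − (113 + 74 + 101 + 137) gives (3,1) = 125.
The remaining cell in column 4 is (4,4) = 550 − 440 = 110.
Row 4: 101 + 77 + 110 + 143 + ? = 550, so (4,2) = 119.
Anti-diagonal must total 550; the given cells sum to 434, so (3,3) = 116.
Column 3 must total 550; the given cells sum to 461, so (1,3) = 89.
Main diagonal needs 550; the known cells sum to 446, so (5,5) = 104.
The remaining cell in row 1 is (1,2) = 550 − 404 = 146.
Row 5: 137 + 128 + 86 + 104 + ? = 550, so (5,2) = 95.
Column 2: 146 + 107 + 119 + 95 + ? = 550, so (3,2) = 83.
The remaining cell in column 5 is (3,5) = 550 − 458 = 92.

113 146 89 122 80 / 74 107 140 98 131 / 125 83 116 134 92 / 101 119 77 110 143 / 137 95 128 86 104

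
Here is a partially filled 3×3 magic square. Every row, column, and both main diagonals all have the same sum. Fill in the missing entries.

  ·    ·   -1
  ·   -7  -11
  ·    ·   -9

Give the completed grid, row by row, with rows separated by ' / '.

Column 3 is already complete: -1 + -11 + -9 = -21, so that is the magic constant.
From row 2, -21 − (-7 + (-11)) gives (2,1) = -3.
Main diagonal: -7 + (-9) + ? = -21, so (1,1) = -5.
From anti-diagonal, -21 − (-1 + (-7)) gives (3,1) = -13.
Row 1: -5 + (-1) + ? = -21, so (1,2) = -15.
Row 3: -13 + (-9) + ? = -21, so (3,2) = 1.

-5 -15 -1 / -3 -7 -11 / -13 1 -9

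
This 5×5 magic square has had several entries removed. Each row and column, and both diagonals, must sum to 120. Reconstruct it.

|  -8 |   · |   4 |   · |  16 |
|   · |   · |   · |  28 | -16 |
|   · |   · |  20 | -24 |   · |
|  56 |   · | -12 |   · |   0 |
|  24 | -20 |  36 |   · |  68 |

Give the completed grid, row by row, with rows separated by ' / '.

Using row 5: 24 + (-20) + 36 + 68 + ? → (5,4) = 120 − 108 = 12.
Column 3: 4 + 20 + (-12) + 36 + ? = 120, so (2,3) = 72.
Using column 5: 16 + (-16) + 0 + 68 + ? → (3,5) = 120 − 68 = 52.
The remaining cell in anti-diagonal is (4,2) = 120 − 88 = 32.
Row 4: 56 + 32 + (-12) + 0 + ? = 120, so (4,4) = 44.
Column 4 needs 120; the known cells sum to 60, so (1,4) = 60.
Using main diagonal: -8 + 20 + 44 + 68 + ? → (2,2) = 120 − 124 = -4.
Row 1 must total 120; the given cells sum to 72, so (1,2) = 48.
Row 2: -4 + 72 + 28 + (-16) + ? = 120, so (2,1) = 40.
Column 1: -8 + 40 + 56 + 24 + ? = 120, so (3,1) = 8.
From column 2, 120 − (48 + (-4) + 32 + (-20)) gives (3,2) = 64.

-8 48 4 60 16 / 40 -4 72 28 -16 / 8 64 20 -24 52 / 56 32 -12 44 0 / 24 -20 36 12 68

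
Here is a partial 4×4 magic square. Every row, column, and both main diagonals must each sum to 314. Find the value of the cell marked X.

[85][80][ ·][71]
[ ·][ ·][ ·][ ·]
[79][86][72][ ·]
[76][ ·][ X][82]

Row 1 must total 314; the given cells sum to 236, so (1,3) = 78.
Row 3 needs 314; the known cells sum to 237, so (3,4) = 77.
From column 1, 314 − (85 + 79 + 76) gives (2,1) = 74.
From column 4, 314 − (71 + 77 + 82) gives (2,4) = 84.
Main diagonal must total 314; the given cells sum to 239, so (2,2) = 75.
Anti-diagonal: 71 + 86 + 76 + ? = 314, so (2,3) = 81.
Using column 2: 80 + 75 + 86 + ? → (4,2) = 314 − 241 = 73.
The remaining cell in column 3 is (4,3) = 314 − 231 = 83.

83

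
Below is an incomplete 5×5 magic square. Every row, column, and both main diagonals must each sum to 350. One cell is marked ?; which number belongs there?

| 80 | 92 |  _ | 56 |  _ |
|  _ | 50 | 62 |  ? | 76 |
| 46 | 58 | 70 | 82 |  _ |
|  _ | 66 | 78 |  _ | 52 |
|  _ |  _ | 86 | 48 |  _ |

74

Using row 3: 46 + 58 + 70 + 82 + ? → (3,5) = 350 − 256 = 94.
Column 2 needs 350; the known cells sum to 266, so (5,2) = 84.
From column 3, 350 − (62 + 70 + 78 + 86) gives (1,3) = 54.
Using row 1: 80 + 92 + 54 + 56 + ? → (1,5) = 350 − 282 = 68.
The remaining cell in column 5 is (5,5) = 350 − 290 = 60.
The remaining cell in main diagonal is (4,4) = 350 − 260 = 90.
From row 4, 350 − (66 + 78 + 90 + 52) gives (4,1) = 64.
The remaining cell in row 5 is (5,1) = 350 − 278 = 72.
Column 1 must total 350; the given cells sum to 262, so (2,1) = 88.
Using column 4: 56 + 82 + 90 + 48 + ? → (2,4) = 350 − 276 = 74.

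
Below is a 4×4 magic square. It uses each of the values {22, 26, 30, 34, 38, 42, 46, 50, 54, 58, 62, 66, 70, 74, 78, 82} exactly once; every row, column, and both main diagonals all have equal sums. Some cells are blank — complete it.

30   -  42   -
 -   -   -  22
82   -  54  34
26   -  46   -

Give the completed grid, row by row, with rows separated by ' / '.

The 16 entries sum to 832, so each line sums to 832/4 = 208.
From row 3, 208 − (82 + 54 + 34) gives (3,2) = 38.
Column 1: 30 + 82 + 26 + ? = 208, so (2,1) = 70.
From column 3, 208 − (42 + 54 + 46) gives (2,3) = 66.
From anti-diagonal, 208 − (66 + 38 + 26) gives (1,4) = 78.
The remaining cell in row 1 is (1,2) = 208 − 150 = 58.
From row 2, 208 − (70 + 66 + 22) gives (2,2) = 50.
The remaining cell in column 2 is (4,2) = 208 − 146 = 62.
From column 4, 208 − (78 + 22 + 34) gives (4,4) = 74.

30 58 42 78 / 70 50 66 22 / 82 38 54 34 / 26 62 46 74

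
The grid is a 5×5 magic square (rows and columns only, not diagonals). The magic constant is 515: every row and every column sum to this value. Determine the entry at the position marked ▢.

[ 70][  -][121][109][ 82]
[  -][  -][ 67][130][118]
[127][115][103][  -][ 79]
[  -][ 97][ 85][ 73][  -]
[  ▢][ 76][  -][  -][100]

Row 1 needs 515; the known cells sum to 382, so (1,2) = 133.
Using row 3: 127 + 115 + 103 + 79 + ? → (3,4) = 515 − 424 = 91.
Column 2 needs 515; the known cells sum to 421, so (2,2) = 94.
The remaining cell in column 3 is (5,3) = 515 − 376 = 139.
Column 4: 109 + 130 + 91 + 73 + ? = 515, so (5,4) = 112.
Column 5 must total 515; the given cells sum to 379, so (4,5) = 136.
From row 2, 515 − (94 + 67 + 130 + 118) gives (2,1) = 106.
Using row 4: 97 + 85 + 73 + 136 + ? → (4,1) = 515 − 391 = 124.
Using row 5: 76 + 139 + 112 + 100 + ? → (5,1) = 515 − 427 = 88.

88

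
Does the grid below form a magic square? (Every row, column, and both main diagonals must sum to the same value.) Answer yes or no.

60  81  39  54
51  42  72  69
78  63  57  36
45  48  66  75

Row 1: 60 + 81 + 39 + 54 = 234.
Row 2: 51 + 42 + 72 + 69 = 234.
Row 3: 78 + 63 + 57 + 36 = 234.
Row 4: 45 + 48 + 66 + 75 = 234.
Column 1: 60 + 51 + 78 + 45 = 234.
Column 2: 81 + 42 + 63 + 48 = 234.
Column 3: 39 + 72 + 57 + 66 = 234.
Column 4: 54 + 69 + 36 + 75 = 234.
Main diagonal: 60 + 42 + 57 + 75 = 234.
Anti-diagonal: 54 + 72 + 63 + 45 = 234.
All lines sum to 234.

Yes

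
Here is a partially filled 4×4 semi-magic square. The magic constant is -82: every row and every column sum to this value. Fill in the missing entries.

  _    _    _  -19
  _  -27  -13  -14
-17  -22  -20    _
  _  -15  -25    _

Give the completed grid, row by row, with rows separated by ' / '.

Using row 2: -27 + (-13) + (-14) + ? → (2,1) = -82 − (-54) = -28.
Row 3: -17 + (-22) + (-20) + ? = -82, so (3,4) = -23.
Column 2: -27 + (-22) + (-15) + ? = -82, so (1,2) = -18.
Using column 3: -13 + (-20) + (-25) + ? → (1,3) = -82 − (-58) = -24.
The remaining cell in column 4 is (4,4) = -82 − (-56) = -26.
Using row 1: -18 + (-24) + (-19) + ? → (1,1) = -82 − (-61) = -21.
Using row 4: -15 + (-25) + (-26) + ? → (4,1) = -82 − (-66) = -16.

-21 -18 -24 -19 / -28 -27 -13 -14 / -17 -22 -20 -23 / -16 -15 -25 -26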